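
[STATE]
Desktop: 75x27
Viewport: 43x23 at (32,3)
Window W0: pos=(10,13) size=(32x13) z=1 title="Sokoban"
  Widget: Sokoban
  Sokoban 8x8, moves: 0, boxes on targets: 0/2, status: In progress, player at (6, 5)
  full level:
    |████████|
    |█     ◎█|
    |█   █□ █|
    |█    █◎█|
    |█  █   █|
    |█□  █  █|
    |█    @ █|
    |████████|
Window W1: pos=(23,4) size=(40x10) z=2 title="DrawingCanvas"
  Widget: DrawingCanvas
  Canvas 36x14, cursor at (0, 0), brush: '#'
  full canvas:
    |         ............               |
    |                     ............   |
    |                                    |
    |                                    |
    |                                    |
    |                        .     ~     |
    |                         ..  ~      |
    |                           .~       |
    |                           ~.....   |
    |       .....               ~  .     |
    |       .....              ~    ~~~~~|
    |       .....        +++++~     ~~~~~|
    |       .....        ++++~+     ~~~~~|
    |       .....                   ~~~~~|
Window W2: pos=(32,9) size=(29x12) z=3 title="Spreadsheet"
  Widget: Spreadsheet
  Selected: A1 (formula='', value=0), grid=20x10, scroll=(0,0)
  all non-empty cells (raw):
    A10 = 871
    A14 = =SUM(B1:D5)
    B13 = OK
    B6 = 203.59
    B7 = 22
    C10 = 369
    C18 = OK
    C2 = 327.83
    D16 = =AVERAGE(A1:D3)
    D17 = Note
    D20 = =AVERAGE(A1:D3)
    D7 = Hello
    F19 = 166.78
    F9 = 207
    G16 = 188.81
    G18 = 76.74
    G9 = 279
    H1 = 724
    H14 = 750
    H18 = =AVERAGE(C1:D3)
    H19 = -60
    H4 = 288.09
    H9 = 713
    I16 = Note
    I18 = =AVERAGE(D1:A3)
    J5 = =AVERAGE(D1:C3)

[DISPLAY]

                                           
━━━━━━━━━━━━━━━━━━━━━━━━━━━━━━┓            
Canvas                        ┃            
──────────────────────────────┨            
 ............                 ┃            
             ............     ┃            
┏━━━━━━━━━━━━━━━━━━━━━━━━━━━┓ ┃            
┃ Spreadsheet               ┃ ┃            
┠───────────────────────────┨ ┃            
┃A1:                        ┃ ┃            
┃       A       B       C   ┃━┛            
┃---------------------------┃              
┃  1      [0]       0       ┃              
┃  2        0       0  327.8┃              
┃  3        0       0       ┃              
┃  4        0       0       ┃              
┃  5        0       0       ┃              
┗━━━━━━━━━━━━━━━━━━━━━━━━━━━┛              
         ┃                                 
         ┃                                 
         ┃                                 
         ┃                                 
━━━━━━━━━┛                                 


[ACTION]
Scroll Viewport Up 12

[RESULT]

                                           
                                           
                                           
                                           
━━━━━━━━━━━━━━━━━━━━━━━━━━━━━━┓            
Canvas                        ┃            
──────────────────────────────┨            
 ............                 ┃            
             ............     ┃            
┏━━━━━━━━━━━━━━━━━━━━━━━━━━━┓ ┃            
┃ Spreadsheet               ┃ ┃            
┠───────────────────────────┨ ┃            
┃A1:                        ┃ ┃            
┃       A       B       C   ┃━┛            
┃---------------------------┃              
┃  1      [0]       0       ┃              
┃  2        0       0  327.8┃              
┃  3        0       0       ┃              
┃  4        0       0       ┃              
┃  5        0       0       ┃              
┗━━━━━━━━━━━━━━━━━━━━━━━━━━━┛              
         ┃                                 
         ┃                                 


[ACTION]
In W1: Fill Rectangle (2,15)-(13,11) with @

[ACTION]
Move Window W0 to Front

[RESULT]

                                           
                                           
                                           
                                           
━━━━━━━━━━━━━━━━━━━━━━━━━━━━━━┓            
Canvas                        ┃            
──────────────────────────────┨            
 ............                 ┃            
             ............     ┃            
┏━━━━━━━━━━━━━━━━━━━━━━━━━━━┓ ┃            
┃ Spreadsheet               ┃ ┃            
┠───────────────────────────┨ ┃            
┃A1:                        ┃ ┃            
━━━━━━━━━┓      B       C   ┃━┛            
         ┃------------------┃              
─────────┨[0]       0       ┃              
         ┃  0       0  327.8┃              
         ┃  0       0       ┃              
         ┃  0       0       ┃              
         ┃  0       0       ┃              
         ┃━━━━━━━━━━━━━━━━━━┛              
         ┃                                 
         ┃                                 


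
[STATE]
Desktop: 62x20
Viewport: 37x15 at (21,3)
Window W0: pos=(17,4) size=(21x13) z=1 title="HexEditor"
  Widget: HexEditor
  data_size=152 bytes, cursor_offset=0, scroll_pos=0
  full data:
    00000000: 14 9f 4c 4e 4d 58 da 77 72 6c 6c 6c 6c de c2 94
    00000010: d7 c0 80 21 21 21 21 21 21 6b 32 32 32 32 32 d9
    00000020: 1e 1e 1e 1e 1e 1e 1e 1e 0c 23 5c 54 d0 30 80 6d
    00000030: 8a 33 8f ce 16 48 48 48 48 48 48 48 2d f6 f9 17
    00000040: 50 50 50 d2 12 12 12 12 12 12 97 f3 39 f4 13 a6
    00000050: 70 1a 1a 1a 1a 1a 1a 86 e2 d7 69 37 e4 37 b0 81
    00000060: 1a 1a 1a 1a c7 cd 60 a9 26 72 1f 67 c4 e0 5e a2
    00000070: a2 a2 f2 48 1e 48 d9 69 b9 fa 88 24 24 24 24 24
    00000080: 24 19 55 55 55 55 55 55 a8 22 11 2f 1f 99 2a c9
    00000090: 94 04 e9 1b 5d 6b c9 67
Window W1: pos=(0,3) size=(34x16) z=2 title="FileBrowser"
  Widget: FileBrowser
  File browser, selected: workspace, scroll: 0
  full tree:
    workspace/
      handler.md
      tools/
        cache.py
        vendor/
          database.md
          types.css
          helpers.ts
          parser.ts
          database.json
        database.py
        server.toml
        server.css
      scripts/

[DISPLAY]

━━━━━━━━━━━━┓                        
            ┃━━━┓                    
────────────┨   ┃                    
            ┃───┨                    
            ┃4c ┃                    
            ┃80 ┃                    
            ┃1e ┃                    
            ┃8f ┃                    
            ┃50 ┃                    
            ┃1a ┃                    
            ┃1a ┃                    
            ┃f2 ┃                    
            ┃55 ┃                    
            ┃━━━┛                    
            ┃                        


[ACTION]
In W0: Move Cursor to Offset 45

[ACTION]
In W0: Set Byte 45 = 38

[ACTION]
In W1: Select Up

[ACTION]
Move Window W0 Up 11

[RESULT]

━━━━━━━━━━━━┓4c ┃                    
            ┃80 ┃                    
────────────┨1e ┃                    
            ┃8f ┃                    
            ┃50 ┃                    
            ┃1a ┃                    
            ┃1a ┃                    
            ┃f2 ┃                    
            ┃55 ┃                    
            ┃━━━┛                    
            ┃                        
            ┃                        
            ┃                        
            ┃                        
            ┃                        


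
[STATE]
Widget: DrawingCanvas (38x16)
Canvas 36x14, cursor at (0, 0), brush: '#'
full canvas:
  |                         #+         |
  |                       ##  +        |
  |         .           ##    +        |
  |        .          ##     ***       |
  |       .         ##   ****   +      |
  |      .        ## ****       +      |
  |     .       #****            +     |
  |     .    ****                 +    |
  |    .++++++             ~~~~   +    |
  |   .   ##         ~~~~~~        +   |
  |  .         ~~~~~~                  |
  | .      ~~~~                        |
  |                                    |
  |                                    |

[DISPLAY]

+                        #+           
                       ##  +          
         .           ##    +          
        .          ##     ***         
       .         ##   ****   +        
      .        ## ****       +        
     .       #****            +       
     .    ****                 +      
    .++++++             ~~~~   +      
   .   ##         ~~~~~~        +     
  .         ~~~~~~                    
 .      ~~~~                          
                                      
                                      
                                      
                                      


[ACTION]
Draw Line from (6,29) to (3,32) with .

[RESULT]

+                        #+           
                       ##  +          
         .           ##    +          
        .          ##     ***   .     
       .         ##   ****   + .      
      .        ## ****       +.       
     .       #****           .+       
     .    ****                 +      
    .++++++             ~~~~   +      
   .   ##         ~~~~~~        +     
  .         ~~~~~~                    
 .      ~~~~                          
                                      
                                      
                                      
                                      


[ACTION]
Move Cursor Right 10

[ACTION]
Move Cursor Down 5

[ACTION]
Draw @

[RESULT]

                         #+           
                       ##  +          
         .           ##    +          
        .          ##     ***   .     
       .         ##   ****   + .      
      .   @    ## ****       +.       
     .       #****           .+       
     .    ****                 +      
    .++++++             ~~~~   +      
   .   ##         ~~~~~~        +     
  .         ~~~~~~                    
 .      ~~~~                          
                                      
                                      
                                      
                                      


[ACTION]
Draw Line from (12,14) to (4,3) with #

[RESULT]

                         #+           
                       ##  +          
         .           ##    +          
        .          ##     ***   .     
   #   .         ##   ****   + .      
    ##.   @    ## ****       +.       
     .#      #****           .+       
     . #  ****                 +      
    .+++##+             ~~~~   +      
   .   ## #       ~~~~~~        +     
  .        #~~~~~~                    
 .      ~~~~##                        
              #                       
                                      
                                      
                                      


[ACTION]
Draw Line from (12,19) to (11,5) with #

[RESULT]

                         #+           
                       ##  +          
         .           ##    +          
        .          ##     ***   .     
   #   .         ##   ****   + .      
    ##.   @    ## ****       +.       
     .#      #****           .+       
     . #  ****                 +      
    .+++##+             ~~~~   +      
   .   ## #       ~~~~~~        +     
  .        #~~~~~~                    
 .   #########                        
            ########                  
                                      
                                      
                                      


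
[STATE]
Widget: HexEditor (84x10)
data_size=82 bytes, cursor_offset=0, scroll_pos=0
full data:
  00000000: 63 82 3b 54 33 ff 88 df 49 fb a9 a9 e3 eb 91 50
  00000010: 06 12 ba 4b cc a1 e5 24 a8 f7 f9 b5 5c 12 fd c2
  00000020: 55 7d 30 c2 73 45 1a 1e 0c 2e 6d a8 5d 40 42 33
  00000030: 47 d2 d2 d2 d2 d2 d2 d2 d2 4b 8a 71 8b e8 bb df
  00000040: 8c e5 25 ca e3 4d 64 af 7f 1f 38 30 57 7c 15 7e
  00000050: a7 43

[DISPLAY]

00000000  63 82 3b 54 33 ff 88 df  49 fb a9 a9 e3 eb 91 50  |c.;T3...I......P|      
00000010  06 12 ba 4b cc a1 e5 24  a8 f7 f9 b5 5c 12 fd c2  |...K...$....\...|      
00000020  55 7d 30 c2 73 45 1a 1e  0c 2e 6d a8 5d 40 42 33  |U}0.sE....m.]@B3|      
00000030  47 d2 d2 d2 d2 d2 d2 d2  d2 4b 8a 71 8b e8 bb df  |G........K.q....|      
00000040  8c e5 25 ca e3 4d 64 af  7f 1f 38 30 57 7c 15 7e  |..%..Md...80W|.~|      
00000050  a7 43                                             |.C              |      
                                                                                    
                                                                                    
                                                                                    
                                                                                    


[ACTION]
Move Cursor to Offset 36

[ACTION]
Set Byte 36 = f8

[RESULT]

00000000  63 82 3b 54 33 ff 88 df  49 fb a9 a9 e3 eb 91 50  |c.;T3...I......P|      
00000010  06 12 ba 4b cc a1 e5 24  a8 f7 f9 b5 5c 12 fd c2  |...K...$....\...|      
00000020  55 7d 30 c2 F8 45 1a 1e  0c 2e 6d a8 5d 40 42 33  |U}0..E....m.]@B3|      
00000030  47 d2 d2 d2 d2 d2 d2 d2  d2 4b 8a 71 8b e8 bb df  |G........K.q....|      
00000040  8c e5 25 ca e3 4d 64 af  7f 1f 38 30 57 7c 15 7e  |..%..Md...80W|.~|      
00000050  a7 43                                             |.C              |      
                                                                                    
                                                                                    
                                                                                    
                                                                                    


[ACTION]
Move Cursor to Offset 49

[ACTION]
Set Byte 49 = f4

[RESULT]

00000000  63 82 3b 54 33 ff 88 df  49 fb a9 a9 e3 eb 91 50  |c.;T3...I......P|      
00000010  06 12 ba 4b cc a1 e5 24  a8 f7 f9 b5 5c 12 fd c2  |...K...$....\...|      
00000020  55 7d 30 c2 f8 45 1a 1e  0c 2e 6d a8 5d 40 42 33  |U}0..E....m.]@B3|      
00000030  47 F4 d2 d2 d2 d2 d2 d2  d2 4b 8a 71 8b e8 bb df  |G........K.q....|      
00000040  8c e5 25 ca e3 4d 64 af  7f 1f 38 30 57 7c 15 7e  |..%..Md...80W|.~|      
00000050  a7 43                                             |.C              |      
                                                                                    
                                                                                    
                                                                                    
                                                                                    


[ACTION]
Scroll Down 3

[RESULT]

00000030  47 F4 d2 d2 d2 d2 d2 d2  d2 4b 8a 71 8b e8 bb df  |G........K.q....|      
00000040  8c e5 25 ca e3 4d 64 af  7f 1f 38 30 57 7c 15 7e  |..%..Md...80W|.~|      
00000050  a7 43                                             |.C              |      
                                                                                    
                                                                                    
                                                                                    
                                                                                    
                                                                                    
                                                                                    
                                                                                    


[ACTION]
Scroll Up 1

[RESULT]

00000020  55 7d 30 c2 f8 45 1a 1e  0c 2e 6d a8 5d 40 42 33  |U}0..E....m.]@B3|      
00000030  47 F4 d2 d2 d2 d2 d2 d2  d2 4b 8a 71 8b e8 bb df  |G........K.q....|      
00000040  8c e5 25 ca e3 4d 64 af  7f 1f 38 30 57 7c 15 7e  |..%..Md...80W|.~|      
00000050  a7 43                                             |.C              |      
                                                                                    
                                                                                    
                                                                                    
                                                                                    
                                                                                    
                                                                                    


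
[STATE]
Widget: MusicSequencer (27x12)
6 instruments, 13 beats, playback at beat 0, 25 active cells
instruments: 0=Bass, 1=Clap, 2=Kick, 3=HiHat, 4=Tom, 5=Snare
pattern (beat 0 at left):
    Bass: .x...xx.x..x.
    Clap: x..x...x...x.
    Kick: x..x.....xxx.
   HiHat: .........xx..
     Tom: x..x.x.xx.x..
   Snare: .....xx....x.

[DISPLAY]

      ▼123456789012        
  Bass·█···██·█··█·        
  Clap█··█···█···█·        
  Kick█··█·····███·        
 HiHat·········██··        
   Tom█··█·█·██·█··        
 Snare·····██····█·        
                           
                           
                           
                           
                           


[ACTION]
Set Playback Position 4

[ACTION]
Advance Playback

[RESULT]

      01234▼6789012        
  Bass·█···██·█··█·        
  Clap█··█···█···█·        
  Kick█··█·····███·        
 HiHat·········██··        
   Tom█··█·█·██·█··        
 Snare·····██····█·        
                           
                           
                           
                           
                           


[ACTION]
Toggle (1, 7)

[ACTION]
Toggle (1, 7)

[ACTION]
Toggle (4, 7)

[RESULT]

      01234▼6789012        
  Bass·█···██·█··█·        
  Clap█··█···█···█·        
  Kick█··█·····███·        
 HiHat·········██··        
   Tom█··█·█··█·█··        
 Snare·····██····█·        
                           
                           
                           
                           
                           


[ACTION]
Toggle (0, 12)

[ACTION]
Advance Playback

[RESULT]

      012345▼789012        
  Bass·█···██·█··██        
  Clap█··█···█···█·        
  Kick█··█·····███·        
 HiHat·········██··        
   Tom█··█·█··█·█··        
 Snare·····██····█·        
                           
                           
                           
                           
                           


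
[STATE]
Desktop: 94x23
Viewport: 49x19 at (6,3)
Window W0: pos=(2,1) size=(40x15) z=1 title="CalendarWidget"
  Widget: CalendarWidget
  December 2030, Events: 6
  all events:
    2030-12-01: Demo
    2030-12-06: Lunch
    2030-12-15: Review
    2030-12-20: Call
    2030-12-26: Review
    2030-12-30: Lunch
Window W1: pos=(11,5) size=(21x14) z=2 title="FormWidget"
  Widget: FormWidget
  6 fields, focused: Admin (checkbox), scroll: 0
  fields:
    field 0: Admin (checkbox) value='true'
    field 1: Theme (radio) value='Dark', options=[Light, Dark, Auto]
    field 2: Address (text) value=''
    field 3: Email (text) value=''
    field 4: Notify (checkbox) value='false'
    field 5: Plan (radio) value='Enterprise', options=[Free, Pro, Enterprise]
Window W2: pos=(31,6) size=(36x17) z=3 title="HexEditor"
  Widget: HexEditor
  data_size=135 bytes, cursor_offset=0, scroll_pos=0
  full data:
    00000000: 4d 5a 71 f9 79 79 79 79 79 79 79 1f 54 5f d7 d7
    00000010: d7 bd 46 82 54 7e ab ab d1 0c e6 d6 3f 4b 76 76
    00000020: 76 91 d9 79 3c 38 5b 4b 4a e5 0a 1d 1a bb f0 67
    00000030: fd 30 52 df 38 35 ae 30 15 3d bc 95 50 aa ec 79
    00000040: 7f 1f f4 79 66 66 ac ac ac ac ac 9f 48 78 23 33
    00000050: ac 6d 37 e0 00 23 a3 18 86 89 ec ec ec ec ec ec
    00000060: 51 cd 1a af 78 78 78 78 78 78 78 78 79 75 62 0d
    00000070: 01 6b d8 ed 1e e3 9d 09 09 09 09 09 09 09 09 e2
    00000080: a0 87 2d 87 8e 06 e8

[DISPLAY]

───────────────────────────────────┨             
         December 2030             ┃             
Tu We┏━━━━━━━━━━━━━━━━━━━┓         ┃             
     ┃ FormWidget        ┏━━━━━━━━━━━━━━━━━━━━━━━
 3  4┠───────────────────┃ HexEditor             
10 11┃> Admin:      [x]  ┠───────────────────────
17 18┃  Theme:      ( ) L┃00000000  4D 5a 71 f9 7
24 25┃  Address:    [   ]┃00000010  d7 bd 46 82 5
 31  ┃  Email:      [   ]┃00000020  76 91 d9 79 3
     ┃  Notify:     [ ]  ┃00000030  fd 30 52 df 3
     ┃  Plan:       ( ) F┃00000040  7f 1f f4 79 6
     ┃                   ┃00000050  ac 6d 37 e0 0
━━━━━┃                   ┃00000060  51 cd 1a af 7
     ┃                   ┃00000070  01 6b d8 ed 1
     ┃                   ┃00000080  a0 87 2d 87 8
     ┗━━━━━━━━━━━━━━━━━━━┃                       
                         ┃                       
                         ┃                       
                         ┃                       


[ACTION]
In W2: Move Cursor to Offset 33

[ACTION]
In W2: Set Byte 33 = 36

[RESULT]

───────────────────────────────────┨             
         December 2030             ┃             
Tu We┏━━━━━━━━━━━━━━━━━━━┓         ┃             
     ┃ FormWidget        ┏━━━━━━━━━━━━━━━━━━━━━━━
 3  4┠───────────────────┃ HexEditor             
10 11┃> Admin:      [x]  ┠───────────────────────
17 18┃  Theme:      ( ) L┃00000000  4d 5a 71 f9 7
24 25┃  Address:    [   ]┃00000010  d7 bd 46 82 5
 31  ┃  Email:      [   ]┃00000020  76 36 d9 79 3
     ┃  Notify:     [ ]  ┃00000030  fd 30 52 df 3
     ┃  Plan:       ( ) F┃00000040  7f 1f f4 79 6
     ┃                   ┃00000050  ac 6d 37 e0 0
━━━━━┃                   ┃00000060  51 cd 1a af 7
     ┃                   ┃00000070  01 6b d8 ed 1
     ┃                   ┃00000080  a0 87 2d 87 8
     ┗━━━━━━━━━━━━━━━━━━━┃                       
                         ┃                       
                         ┃                       
                         ┃                       


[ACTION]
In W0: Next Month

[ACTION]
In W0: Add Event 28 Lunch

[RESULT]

───────────────────────────────────┨             
          January 2031             ┃             
Tu We┏━━━━━━━━━━━━━━━━━━━┓         ┃             
    1┃ FormWidget        ┏━━━━━━━━━━━━━━━━━━━━━━━
 7  8┠───────────────────┃ HexEditor             
14 15┃> Admin:      [x]  ┠───────────────────────
21 22┃  Theme:      ( ) L┃00000000  4d 5a 71 f9 7
28* 2┃  Address:    [   ]┃00000010  d7 bd 46 82 5
     ┃  Email:      [   ]┃00000020  76 36 d9 79 3
     ┃  Notify:     [ ]  ┃00000030  fd 30 52 df 3
     ┃  Plan:       ( ) F┃00000040  7f 1f f4 79 6
     ┃                   ┃00000050  ac 6d 37 e0 0
━━━━━┃                   ┃00000060  51 cd 1a af 7
     ┃                   ┃00000070  01 6b d8 ed 1
     ┃                   ┃00000080  a0 87 2d 87 8
     ┗━━━━━━━━━━━━━━━━━━━┃                       
                         ┃                       
                         ┃                       
                         ┃                       


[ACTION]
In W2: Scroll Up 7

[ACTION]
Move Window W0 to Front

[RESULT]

───────────────────────────────────┨             
          January 2031             ┃             
Tu We Th Fr Sa Su                  ┃             
    1  2  3  4  5                  ┃━━━━━━━━━━━━━
 7  8  9 10 11 12                  ┃             
14 15 16 17 18 19                  ┃─────────────
21 22 23 24 25 26                  ┃4d 5a 71 f9 7
28* 29 30 31                       ┃d7 bd 46 82 5
                                   ┃76 36 d9 79 3
                                   ┃fd 30 52 df 3
                                   ┃7f 1f f4 79 6
                                   ┃ac 6d 37 e0 0
━━━━━━━━━━━━━━━━━━━━━━━━━━━━━━━━━━━┛51 cd 1a af 7
     ┃                   ┃00000070  01 6b d8 ed 1
     ┃                   ┃00000080  a0 87 2d 87 8
     ┗━━━━━━━━━━━━━━━━━━━┃                       
                         ┃                       
                         ┃                       
                         ┃                       


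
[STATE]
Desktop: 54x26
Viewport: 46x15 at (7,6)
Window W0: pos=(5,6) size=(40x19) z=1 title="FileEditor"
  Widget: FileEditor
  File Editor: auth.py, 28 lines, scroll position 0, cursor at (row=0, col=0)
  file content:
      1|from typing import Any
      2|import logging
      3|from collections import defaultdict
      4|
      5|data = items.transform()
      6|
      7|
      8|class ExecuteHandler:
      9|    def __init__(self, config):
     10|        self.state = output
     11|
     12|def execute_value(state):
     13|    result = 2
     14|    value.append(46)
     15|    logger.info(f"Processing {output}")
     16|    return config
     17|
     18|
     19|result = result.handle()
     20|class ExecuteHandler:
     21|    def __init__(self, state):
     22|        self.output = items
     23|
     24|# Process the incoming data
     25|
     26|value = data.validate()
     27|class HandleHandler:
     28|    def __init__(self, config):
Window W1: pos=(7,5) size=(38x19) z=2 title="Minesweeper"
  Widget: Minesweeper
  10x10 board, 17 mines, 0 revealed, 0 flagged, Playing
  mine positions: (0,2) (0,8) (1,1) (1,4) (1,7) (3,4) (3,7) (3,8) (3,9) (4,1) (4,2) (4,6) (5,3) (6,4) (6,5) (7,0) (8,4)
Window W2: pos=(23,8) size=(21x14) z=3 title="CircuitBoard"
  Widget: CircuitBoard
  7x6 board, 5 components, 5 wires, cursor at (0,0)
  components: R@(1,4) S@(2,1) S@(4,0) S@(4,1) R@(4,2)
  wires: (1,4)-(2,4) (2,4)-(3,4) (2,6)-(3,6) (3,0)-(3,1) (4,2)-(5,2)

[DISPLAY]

┃ Minesweeper                        ┃        
┠────────────────────────────────────┨        
┃■■■■■■■■■■     ┏━━━━━━━━━━━━━━━━━━━┓┃        
┃■■■■■■■■■■     ┃ CircuitBoard      ┃┃        
┃■■■■■■■■■■     ┠───────────────────┨┃        
┃■■■■■■■■■■     ┃   0 1 2 3 4 5 6   ┃┃        
┃■■■■■■■■■■     ┃0  [.]             ┃┃        
┃■■■■■■■■■■     ┃                   ┃┃        
┃■■■■■■■■■■     ┃1                  ┃┃        
┃■■■■■■■■■■     ┃                   ┃┃        
┃■■■■■■■■■■     ┃2       S          ┃┃        
┃■■■■■■■■■■     ┃                   ┃┃        
┃               ┃3   · ─ ·          ┃┃        
┃               ┃                   ┃┃        
┃               ┃4   S   S   R      ┃┃        


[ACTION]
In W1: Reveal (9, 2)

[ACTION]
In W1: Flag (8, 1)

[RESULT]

┃ Minesweeper                        ┃        
┠────────────────────────────────────┨        
┃■■■■■■■■■■     ┏━━━━━━━━━━━━━━━━━━━┓┃        
┃■■■■■■■■■■     ┃ CircuitBoard      ┃┃        
┃■■■■■■■■■■     ┠───────────────────┨┃        
┃■■■■■■■■■■     ┃   0 1 2 3 4 5 6   ┃┃        
┃■■■■■■■■■■     ┃0  [.]             ┃┃        
┃■■■■■■■■■■     ┃                   ┃┃        
┃■112■■■■■■     ┃1                  ┃┃        
┃■1 2■■■■■■     ┃                   ┃┃        
┃11 1■■■■■■     ┃2       S          ┃┃        
┃   1■■■■■■     ┃                   ┃┃        
┃               ┃3   · ─ ·          ┃┃        
┃               ┃                   ┃┃        
┃               ┃4   S   S   R      ┃┃        


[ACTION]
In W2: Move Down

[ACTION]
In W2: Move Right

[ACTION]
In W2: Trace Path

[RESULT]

┃ Minesweeper                        ┃        
┠────────────────────────────────────┨        
┃■■■■■■■■■■     ┏━━━━━━━━━━━━━━━━━━━┓┃        
┃■■■■■■■■■■     ┃ CircuitBoard      ┃┃        
┃■■■■■■■■■■     ┠───────────────────┨┃        
┃■■■■■■■■■■     ┃   0 1 2 3 4 5 6   ┃┃        
┃■■■■■■■■■■     ┃0                  ┃┃        
┃■■■■■■■■■■     ┃                   ┃┃        
┃■112■■■■■■     ┃1      [.]         ┃┃        
┃■1 2■■■■■■     ┃                   ┃┃        
┃11 1■■■■■■     ┃2       S          ┃┃        
┃   1■■■■■■     ┃                   ┃┃        
┃               ┃3   · ─ ·          ┃┃        
┃               ┃                   ┃┃        
┃               ┃4   S   S   R      ┃┃        


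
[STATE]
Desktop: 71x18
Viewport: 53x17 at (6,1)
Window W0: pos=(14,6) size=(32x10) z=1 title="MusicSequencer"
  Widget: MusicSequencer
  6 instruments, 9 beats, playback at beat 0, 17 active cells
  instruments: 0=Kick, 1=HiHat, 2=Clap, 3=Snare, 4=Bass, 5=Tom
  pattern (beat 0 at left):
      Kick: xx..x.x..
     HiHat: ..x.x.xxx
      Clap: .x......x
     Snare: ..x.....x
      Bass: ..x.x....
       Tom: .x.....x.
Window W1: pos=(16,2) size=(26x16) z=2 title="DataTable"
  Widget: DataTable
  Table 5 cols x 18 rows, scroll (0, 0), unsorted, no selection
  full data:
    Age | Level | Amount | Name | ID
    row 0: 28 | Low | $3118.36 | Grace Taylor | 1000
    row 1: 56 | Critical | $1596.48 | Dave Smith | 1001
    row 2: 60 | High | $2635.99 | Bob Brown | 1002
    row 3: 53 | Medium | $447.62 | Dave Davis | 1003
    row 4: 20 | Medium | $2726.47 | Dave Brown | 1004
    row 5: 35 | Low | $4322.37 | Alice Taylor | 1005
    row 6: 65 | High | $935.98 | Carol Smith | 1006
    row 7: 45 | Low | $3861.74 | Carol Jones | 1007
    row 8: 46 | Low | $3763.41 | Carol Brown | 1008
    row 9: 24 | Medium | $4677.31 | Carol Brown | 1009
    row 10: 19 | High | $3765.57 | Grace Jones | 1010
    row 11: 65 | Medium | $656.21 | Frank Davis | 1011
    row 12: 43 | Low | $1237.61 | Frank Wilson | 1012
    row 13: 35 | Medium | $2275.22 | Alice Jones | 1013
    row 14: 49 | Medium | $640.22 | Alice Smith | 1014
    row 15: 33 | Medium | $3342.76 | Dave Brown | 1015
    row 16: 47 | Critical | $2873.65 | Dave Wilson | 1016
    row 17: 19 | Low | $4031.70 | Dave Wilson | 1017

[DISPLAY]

                                                     
          ┏━━━━━━━━━━━━━━━━━━━━━━━━┓                 
          ┃ DataTable              ┃                 
          ┠────────────────────────┨                 
          ┃Age│Level   │Amount  │Na┃                 
        ┏━┃───┼────────┼────────┼──┃━━━┓             
        ┃ ┃28 │Low     │$3118.36│Gr┃   ┃             
        ┠─┃56 │Critical│$1596.48│Da┃───┨             
        ┃ ┃60 │High    │$2635.99│Bo┃   ┃             
        ┃ ┃53 │Medium  │$447.62 │Da┃   ┃             
        ┃ ┃20 │Medium  │$2726.47│Da┃   ┃             
        ┃ ┃35 │Low     │$4322.37│Al┃   ┃             
        ┃ ┃65 │High    │$935.98 │Ca┃   ┃             
        ┃ ┃45 │Low     │$3861.74│Ca┃   ┃             
        ┗━┃46 │Low     │$3763.41│Ca┃━━━┛             
          ┃24 │Medium  │$4677.31│Ca┃                 
          ┗━━━━━━━━━━━━━━━━━━━━━━━━┛                 


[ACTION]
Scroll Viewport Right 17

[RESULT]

                                                     
━━━━━━━━━━━━━━━━━━━━━━━┓                             
DataTable              ┃                             
───────────────────────┨                             
ge│Level   │Amount  │Na┃                             
──┼────────┼────────┼──┃━━━┓                         
8 │Low     │$3118.36│Gr┃   ┃                         
6 │Critical│$1596.48│Da┃───┨                         
0 │High    │$2635.99│Bo┃   ┃                         
3 │Medium  │$447.62 │Da┃   ┃                         
0 │Medium  │$2726.47│Da┃   ┃                         
5 │Low     │$4322.37│Al┃   ┃                         
5 │High    │$935.98 │Ca┃   ┃                         
5 │Low     │$3861.74│Ca┃   ┃                         
6 │Low     │$3763.41│Ca┃━━━┛                         
4 │Medium  │$4677.31│Ca┃                             
━━━━━━━━━━━━━━━━━━━━━━━┛                             


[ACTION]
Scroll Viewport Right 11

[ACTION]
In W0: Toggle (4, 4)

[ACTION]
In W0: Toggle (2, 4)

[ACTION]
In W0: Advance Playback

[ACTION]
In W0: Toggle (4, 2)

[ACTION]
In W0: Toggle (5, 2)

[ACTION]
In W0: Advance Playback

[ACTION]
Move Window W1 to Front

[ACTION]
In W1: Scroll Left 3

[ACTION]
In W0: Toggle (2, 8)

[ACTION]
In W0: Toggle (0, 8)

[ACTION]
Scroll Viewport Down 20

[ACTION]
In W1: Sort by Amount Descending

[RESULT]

                                                     
━━━━━━━━━━━━━━━━━━━━━━━┓                             
DataTable              ┃                             
───────────────────────┨                             
ge│Level   │Amount ▼│Na┃                             
──┼────────┼────────┼──┃━━━┓                         
4 │Medium  │$4677.31│Ca┃   ┃                         
5 │Low     │$4322.37│Al┃───┨                         
9 │Low     │$4031.70│Da┃   ┃                         
5 │Low     │$3861.74│Ca┃   ┃                         
9 │High    │$3765.57│Gr┃   ┃                         
6 │Low     │$3763.41│Ca┃   ┃                         
3 │Medium  │$3342.76│Da┃   ┃                         
8 │Low     │$3118.36│Gr┃   ┃                         
7 │Critical│$2873.65│Da┃━━━┛                         
0 │Medium  │$2726.47│Da┃                             
━━━━━━━━━━━━━━━━━━━━━━━┛                             


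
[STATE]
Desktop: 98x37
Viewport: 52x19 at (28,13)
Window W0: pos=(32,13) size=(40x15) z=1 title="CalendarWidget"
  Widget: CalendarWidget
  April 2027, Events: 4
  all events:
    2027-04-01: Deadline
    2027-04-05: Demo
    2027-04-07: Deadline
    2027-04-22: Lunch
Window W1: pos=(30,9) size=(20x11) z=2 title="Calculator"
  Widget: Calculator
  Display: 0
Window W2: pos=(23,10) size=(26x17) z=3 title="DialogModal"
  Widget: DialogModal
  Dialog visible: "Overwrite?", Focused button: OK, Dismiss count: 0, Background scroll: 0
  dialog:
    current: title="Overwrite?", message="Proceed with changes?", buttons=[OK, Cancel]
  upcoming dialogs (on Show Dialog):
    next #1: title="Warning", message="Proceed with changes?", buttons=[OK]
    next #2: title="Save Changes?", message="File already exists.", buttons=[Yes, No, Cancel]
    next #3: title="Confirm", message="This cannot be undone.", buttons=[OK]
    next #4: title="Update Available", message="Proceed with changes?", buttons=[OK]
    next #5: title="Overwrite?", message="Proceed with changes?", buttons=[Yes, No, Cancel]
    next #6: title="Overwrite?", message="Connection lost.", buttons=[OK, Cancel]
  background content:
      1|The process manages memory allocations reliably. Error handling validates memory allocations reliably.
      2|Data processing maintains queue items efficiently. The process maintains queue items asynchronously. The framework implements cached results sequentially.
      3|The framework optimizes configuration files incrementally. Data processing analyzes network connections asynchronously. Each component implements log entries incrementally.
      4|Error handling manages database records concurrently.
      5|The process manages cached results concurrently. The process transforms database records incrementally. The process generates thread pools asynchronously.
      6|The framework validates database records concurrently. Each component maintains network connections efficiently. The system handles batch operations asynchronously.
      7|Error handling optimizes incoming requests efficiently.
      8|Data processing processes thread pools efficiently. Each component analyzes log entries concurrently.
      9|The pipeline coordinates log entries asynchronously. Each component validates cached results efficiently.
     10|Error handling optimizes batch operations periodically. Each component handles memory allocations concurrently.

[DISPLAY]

process manages memo┃┃━━━━━━━━━━━━━━━━━━━━━┓        
 processing maintain┃┃                     ┃        
framework optimizes ┃┃─────────────────────┨        
r handling manages d┃┃il 2027              ┃        
─────────────────┐ch┃┃ Su                  ┃        
   Overwrite?    │s ┃┃3  4                 ┃        
roceed with chang│es┃┛10 11                ┃        
 [OK]  Cancel    │se┃7 18                  ┃        
─────────────────┘es┃24 25                 ┃        
r handling optimizes┃                      ┃        
                    ┃                      ┃        
                    ┃                      ┃        
                    ┃                      ┃        
━━━━━━━━━━━━━━━━━━━━┛                      ┃        
    ┗━━━━━━━━━━━━━━━━━━━━━━━━━━━━━━━━━━━━━━┛        
                                                    
                                                    
                                                    
                                                    


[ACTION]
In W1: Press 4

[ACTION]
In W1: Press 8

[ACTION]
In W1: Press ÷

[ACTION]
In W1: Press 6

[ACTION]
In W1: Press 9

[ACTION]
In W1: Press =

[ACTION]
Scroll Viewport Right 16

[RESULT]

memo┃┃━━━━━━━━━━━━━━━━━━━━━┓                        
tain┃┃                     ┃                        
zes ┃┃─────────────────────┨                        
es d┃┃il 2027              ┃                        
─┐ch┃┃ Su                  ┃                        
 │s ┃┃3  4                 ┃                        
g│es┃┛10 11                ┃                        
 │se┃7 18                  ┃                        
─┘es┃24 25                 ┃                        
izes┃                      ┃                        
    ┃                      ┃                        
    ┃                      ┃                        
    ┃                      ┃                        
━━━━┛                      ┃                        
━━━━━━━━━━━━━━━━━━━━━━━━━━━┛                        
                                                    
                                                    
                                                    
                                                    
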